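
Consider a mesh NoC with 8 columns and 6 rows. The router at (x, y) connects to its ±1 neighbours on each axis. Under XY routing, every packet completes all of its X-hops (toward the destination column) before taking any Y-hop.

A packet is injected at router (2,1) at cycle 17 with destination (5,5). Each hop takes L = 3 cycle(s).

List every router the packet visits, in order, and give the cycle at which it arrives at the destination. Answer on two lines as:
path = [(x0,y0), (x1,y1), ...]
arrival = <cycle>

#0 — 2,1 | c17
#1 — 3,1 | c20 | E
#2 — 4,1 | c23 | E
#3 — 5,1 | c26 | E
#4 — 5,2 | c29 | N
#5 — 5,3 | c32 | N
#6 — 5,4 | c35 | N
#7 — 5,5 | c38 | N

path = [(2,1), (3,1), (4,1), (5,1), (5,2), (5,3), (5,4), (5,5)]
arrival = 38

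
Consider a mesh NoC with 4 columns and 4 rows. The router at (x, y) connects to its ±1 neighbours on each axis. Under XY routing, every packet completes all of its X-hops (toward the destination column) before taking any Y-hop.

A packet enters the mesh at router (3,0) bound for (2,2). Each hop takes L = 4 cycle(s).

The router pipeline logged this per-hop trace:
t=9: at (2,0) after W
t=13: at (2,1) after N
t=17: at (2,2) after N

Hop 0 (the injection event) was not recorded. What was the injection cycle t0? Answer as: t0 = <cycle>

t0 = 5

Hop 1 reached at cycle 9; hop k is at t0 + k·L.
t0 = cyc[1] − L = 9 − 4 = 5.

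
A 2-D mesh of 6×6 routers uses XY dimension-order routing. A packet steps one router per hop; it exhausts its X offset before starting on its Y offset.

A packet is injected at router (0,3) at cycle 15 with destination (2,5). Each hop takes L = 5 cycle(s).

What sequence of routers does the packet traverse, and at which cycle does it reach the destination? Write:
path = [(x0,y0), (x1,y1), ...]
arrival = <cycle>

path = [(0,3), (1,3), (2,3), (2,4), (2,5)]
arrival = 35

#0 — 0,3 | c15
#1 — 1,3 | c20 | E
#2 — 2,3 | c25 | E
#3 — 2,4 | c30 | N
#4 — 2,5 | c35 | N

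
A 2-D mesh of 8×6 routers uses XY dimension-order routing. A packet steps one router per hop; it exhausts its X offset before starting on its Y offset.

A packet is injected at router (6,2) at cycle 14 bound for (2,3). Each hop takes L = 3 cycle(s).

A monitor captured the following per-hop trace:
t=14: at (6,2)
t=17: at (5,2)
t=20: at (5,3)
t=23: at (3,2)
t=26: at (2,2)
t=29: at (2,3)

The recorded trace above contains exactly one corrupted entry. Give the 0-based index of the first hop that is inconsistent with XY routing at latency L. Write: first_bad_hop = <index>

first_bad_hop = 2

hop 1: step (-1,+0), +3 cyc — ok
hop 2: step (+0,+1), +3 cyc — BAD: Y-move but x=5≠2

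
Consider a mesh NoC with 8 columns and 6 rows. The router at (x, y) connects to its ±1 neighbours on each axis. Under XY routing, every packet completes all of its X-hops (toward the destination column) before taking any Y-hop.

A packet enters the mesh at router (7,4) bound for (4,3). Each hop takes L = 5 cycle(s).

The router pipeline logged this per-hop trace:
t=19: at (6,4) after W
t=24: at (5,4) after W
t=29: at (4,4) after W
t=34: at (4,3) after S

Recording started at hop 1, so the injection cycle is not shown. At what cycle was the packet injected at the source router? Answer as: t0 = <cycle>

t0 = 14

Hop 1 reached at cycle 19; hop k is at t0 + k·L.
t0 = cyc[1] − L = 19 − 5 = 14.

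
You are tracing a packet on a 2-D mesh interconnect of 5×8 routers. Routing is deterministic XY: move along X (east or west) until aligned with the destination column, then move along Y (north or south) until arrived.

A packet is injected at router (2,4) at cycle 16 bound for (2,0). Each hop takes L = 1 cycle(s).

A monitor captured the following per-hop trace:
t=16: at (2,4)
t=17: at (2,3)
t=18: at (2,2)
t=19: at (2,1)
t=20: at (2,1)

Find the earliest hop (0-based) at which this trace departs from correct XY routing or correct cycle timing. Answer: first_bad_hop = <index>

first_bad_hop = 4

[1] (+0,-1) / 1c ⇒ ok
[2] (+0,-1) / 1c ⇒ ok
[3] (+0,-1) / 1c ⇒ ok
[4] (+0,+0) / 1c ⇒ BAD: non-unit step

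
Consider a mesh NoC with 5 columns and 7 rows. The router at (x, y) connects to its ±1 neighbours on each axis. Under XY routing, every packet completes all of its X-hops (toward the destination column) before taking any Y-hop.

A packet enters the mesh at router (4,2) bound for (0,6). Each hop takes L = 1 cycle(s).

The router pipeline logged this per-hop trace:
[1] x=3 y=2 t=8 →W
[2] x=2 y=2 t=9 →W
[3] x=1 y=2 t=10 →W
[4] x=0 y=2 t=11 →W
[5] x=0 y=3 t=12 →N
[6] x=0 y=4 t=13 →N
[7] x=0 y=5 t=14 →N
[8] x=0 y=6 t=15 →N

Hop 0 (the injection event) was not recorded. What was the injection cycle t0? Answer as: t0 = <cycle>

t0 = 7

Hop 1 reached at cycle 8; hop k is at t0 + k·L.
t0 = cyc[1] − L = 8 − 1 = 7.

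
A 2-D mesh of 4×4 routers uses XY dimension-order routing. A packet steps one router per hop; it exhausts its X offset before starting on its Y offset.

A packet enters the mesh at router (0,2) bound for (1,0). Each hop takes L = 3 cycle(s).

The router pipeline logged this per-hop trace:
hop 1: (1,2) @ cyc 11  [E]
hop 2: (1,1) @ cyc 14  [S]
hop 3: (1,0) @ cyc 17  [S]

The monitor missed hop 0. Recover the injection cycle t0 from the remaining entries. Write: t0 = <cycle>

t0 = 8

The first recorded entry is hop 1 at cycle 11.
Therefore t0 = 11 − L = 8.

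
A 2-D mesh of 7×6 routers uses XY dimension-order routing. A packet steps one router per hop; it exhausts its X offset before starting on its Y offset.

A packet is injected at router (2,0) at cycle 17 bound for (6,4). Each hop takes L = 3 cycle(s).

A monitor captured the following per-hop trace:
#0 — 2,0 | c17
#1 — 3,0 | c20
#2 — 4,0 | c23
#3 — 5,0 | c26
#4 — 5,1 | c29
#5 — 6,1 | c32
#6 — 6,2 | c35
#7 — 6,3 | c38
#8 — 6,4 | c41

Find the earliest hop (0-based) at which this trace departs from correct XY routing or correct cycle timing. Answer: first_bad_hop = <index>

hop 1: step (+1,+0), +3 cyc — ok
hop 2: step (+1,+0), +3 cyc — ok
hop 3: step (+1,+0), +3 cyc — ok
hop 4: step (+0,+1), +3 cyc — BAD: Y-move but x=5≠6

first_bad_hop = 4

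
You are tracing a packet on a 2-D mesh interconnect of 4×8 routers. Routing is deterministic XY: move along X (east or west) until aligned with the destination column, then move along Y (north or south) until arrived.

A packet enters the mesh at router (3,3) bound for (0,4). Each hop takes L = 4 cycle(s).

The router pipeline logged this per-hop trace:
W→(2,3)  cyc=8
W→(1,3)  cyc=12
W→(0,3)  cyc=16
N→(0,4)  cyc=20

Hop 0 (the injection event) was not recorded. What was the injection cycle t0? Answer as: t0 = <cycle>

t0 = 4

The first recorded entry is hop 1 at cycle 8.
t0 = cyc[1] − L = 8 − 4 = 4.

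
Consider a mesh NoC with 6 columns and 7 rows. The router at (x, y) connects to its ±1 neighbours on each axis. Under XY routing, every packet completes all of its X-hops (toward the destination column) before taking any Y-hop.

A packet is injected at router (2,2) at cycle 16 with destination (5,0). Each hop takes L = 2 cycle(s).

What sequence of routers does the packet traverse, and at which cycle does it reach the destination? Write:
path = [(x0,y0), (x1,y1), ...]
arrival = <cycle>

[0] x=2 y=2 t=16
[1] x=3 y=2 t=18 →E
[2] x=4 y=2 t=20 →E
[3] x=5 y=2 t=22 →E
[4] x=5 y=1 t=24 →S
[5] x=5 y=0 t=26 →S

path = [(2,2), (3,2), (4,2), (5,2), (5,1), (5,0)]
arrival = 26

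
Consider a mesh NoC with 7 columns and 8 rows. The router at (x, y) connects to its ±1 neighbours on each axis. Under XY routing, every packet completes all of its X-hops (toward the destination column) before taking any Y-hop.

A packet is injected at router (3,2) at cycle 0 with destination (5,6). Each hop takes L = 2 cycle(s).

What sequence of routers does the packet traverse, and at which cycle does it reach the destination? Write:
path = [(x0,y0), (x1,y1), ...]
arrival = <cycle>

path = [(3,2), (4,2), (5,2), (5,3), (5,4), (5,5), (5,6)]
arrival = 12

#0 — 3,2 | c0
#1 — 4,2 | c2 | E
#2 — 5,2 | c4 | E
#3 — 5,3 | c6 | N
#4 — 5,4 | c8 | N
#5 — 5,5 | c10 | N
#6 — 5,6 | c12 | N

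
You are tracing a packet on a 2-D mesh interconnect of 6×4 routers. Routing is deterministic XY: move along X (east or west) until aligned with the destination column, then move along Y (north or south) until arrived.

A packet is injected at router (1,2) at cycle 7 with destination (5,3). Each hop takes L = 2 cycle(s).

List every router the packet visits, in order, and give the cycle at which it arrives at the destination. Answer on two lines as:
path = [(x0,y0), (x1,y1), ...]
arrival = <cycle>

path = [(1,2), (2,2), (3,2), (4,2), (5,2), (5,3)]
arrival = 17

[0] x=1 y=2 t=7
[1] x=2 y=2 t=9 →E
[2] x=3 y=2 t=11 →E
[3] x=4 y=2 t=13 →E
[4] x=5 y=2 t=15 →E
[5] x=5 y=3 t=17 →N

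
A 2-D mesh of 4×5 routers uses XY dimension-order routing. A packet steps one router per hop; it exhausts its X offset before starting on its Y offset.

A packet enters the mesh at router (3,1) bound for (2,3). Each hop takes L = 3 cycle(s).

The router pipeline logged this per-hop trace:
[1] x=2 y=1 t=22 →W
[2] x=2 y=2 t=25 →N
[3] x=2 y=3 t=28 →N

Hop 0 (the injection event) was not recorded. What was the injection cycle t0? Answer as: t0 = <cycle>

At hop 1 the cycle is 22; in general cyc_k = t0 + kL.
t0 = cyc[1] − L = 22 − 3 = 19.

t0 = 19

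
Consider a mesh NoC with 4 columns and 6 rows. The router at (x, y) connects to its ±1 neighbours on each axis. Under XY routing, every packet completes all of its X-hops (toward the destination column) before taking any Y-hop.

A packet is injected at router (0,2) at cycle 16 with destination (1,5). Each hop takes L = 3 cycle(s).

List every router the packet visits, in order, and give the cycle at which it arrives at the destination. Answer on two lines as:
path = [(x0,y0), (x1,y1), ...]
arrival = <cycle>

path = [(0,2), (1,2), (1,3), (1,4), (1,5)]
arrival = 28

src (0,2)  cyc=16
E→(1,2)  cyc=19
N→(1,3)  cyc=22
N→(1,4)  cyc=25
N→(1,5)  cyc=28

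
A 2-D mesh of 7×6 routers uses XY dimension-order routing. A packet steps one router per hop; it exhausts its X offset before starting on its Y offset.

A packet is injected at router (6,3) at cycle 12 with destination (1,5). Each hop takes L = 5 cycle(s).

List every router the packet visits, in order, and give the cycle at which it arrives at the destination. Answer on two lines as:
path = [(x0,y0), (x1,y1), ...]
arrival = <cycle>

  0. router=(6,3) cycle=12 (inject)
  1. router=(5,3) cycle=17 dir=W
  2. router=(4,3) cycle=22 dir=W
  3. router=(3,3) cycle=27 dir=W
  4. router=(2,3) cycle=32 dir=W
  5. router=(1,3) cycle=37 dir=W
  6. router=(1,4) cycle=42 dir=N
  7. router=(1,5) cycle=47 dir=N

path = [(6,3), (5,3), (4,3), (3,3), (2,3), (1,3), (1,4), (1,5)]
arrival = 47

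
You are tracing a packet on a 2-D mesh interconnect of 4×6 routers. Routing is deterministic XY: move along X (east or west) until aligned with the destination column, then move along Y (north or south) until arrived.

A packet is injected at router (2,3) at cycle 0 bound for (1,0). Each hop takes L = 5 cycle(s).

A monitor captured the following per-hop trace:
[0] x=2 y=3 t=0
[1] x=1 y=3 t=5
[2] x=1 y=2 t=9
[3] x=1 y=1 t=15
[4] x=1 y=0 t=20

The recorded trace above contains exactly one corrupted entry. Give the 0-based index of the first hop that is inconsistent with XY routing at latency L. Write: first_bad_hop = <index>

first_bad_hop = 2

check 1→ d=(-1,0) cyc+5: ok
check 2→ d=(0,-1) cyc+4: BAD: Δcyc=4≠L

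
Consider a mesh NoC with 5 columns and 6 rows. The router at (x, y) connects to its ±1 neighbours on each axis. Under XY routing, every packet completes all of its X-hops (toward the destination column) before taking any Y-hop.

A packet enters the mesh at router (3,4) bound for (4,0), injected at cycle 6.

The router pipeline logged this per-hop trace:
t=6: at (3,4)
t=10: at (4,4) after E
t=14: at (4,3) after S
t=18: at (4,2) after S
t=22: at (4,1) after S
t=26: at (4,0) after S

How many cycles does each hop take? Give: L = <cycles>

cyc[1] − cyc[0] = 10 − 6 = 4.
Each hop adds L, hence L = 4.

L = 4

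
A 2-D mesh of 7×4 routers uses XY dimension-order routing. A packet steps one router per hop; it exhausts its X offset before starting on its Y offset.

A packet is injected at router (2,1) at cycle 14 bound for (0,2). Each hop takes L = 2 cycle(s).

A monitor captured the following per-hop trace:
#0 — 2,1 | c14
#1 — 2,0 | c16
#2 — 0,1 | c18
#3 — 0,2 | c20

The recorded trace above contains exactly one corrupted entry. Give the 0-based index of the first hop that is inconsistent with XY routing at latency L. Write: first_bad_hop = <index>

first_bad_hop = 1

  1: Δx=+0 Δy=-1 Δt=2 [BAD: Y-move but x=2≠0]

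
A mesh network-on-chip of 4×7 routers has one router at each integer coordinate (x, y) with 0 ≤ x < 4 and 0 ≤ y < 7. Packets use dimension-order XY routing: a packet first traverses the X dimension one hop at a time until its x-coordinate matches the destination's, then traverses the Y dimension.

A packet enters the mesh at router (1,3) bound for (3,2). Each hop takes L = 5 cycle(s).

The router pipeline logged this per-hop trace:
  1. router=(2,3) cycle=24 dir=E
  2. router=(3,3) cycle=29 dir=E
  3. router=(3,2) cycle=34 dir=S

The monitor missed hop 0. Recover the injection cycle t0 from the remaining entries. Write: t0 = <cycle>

Hop 1 reached at cycle 24; hop k is at t0 + k·L.
Therefore t0 = 24 − L = 19.

t0 = 19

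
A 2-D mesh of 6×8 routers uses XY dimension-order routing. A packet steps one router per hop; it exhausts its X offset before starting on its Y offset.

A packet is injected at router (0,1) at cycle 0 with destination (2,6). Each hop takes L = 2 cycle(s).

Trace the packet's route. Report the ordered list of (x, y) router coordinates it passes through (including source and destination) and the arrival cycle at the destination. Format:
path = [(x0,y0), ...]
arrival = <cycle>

path = [(0,1), (1,1), (2,1), (2,2), (2,3), (2,4), (2,5), (2,6)]
arrival = 14

[0] x=0 y=1 t=0
[1] x=1 y=1 t=2 →E
[2] x=2 y=1 t=4 →E
[3] x=2 y=2 t=6 →N
[4] x=2 y=3 t=8 →N
[5] x=2 y=4 t=10 →N
[6] x=2 y=5 t=12 →N
[7] x=2 y=6 t=14 →N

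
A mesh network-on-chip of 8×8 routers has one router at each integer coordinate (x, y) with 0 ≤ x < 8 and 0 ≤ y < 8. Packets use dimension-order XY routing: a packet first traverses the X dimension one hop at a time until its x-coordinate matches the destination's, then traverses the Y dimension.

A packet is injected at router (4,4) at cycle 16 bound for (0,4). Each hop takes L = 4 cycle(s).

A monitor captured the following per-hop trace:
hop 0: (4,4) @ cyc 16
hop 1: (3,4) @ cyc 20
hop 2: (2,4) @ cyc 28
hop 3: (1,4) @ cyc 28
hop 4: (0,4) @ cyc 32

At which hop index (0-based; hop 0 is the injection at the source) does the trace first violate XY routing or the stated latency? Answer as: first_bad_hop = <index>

[1] (-1,+0) / 4c ⇒ ok
[2] (-1,+0) / 8c ⇒ BAD: Δcyc=8≠L

first_bad_hop = 2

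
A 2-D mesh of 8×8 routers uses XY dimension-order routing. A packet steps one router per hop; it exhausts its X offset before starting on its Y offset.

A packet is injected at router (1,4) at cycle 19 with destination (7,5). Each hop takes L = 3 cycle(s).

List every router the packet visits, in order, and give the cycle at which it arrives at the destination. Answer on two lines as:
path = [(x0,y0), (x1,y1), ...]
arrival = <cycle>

src (1,4)  cyc=19
E→(2,4)  cyc=22
E→(3,4)  cyc=25
E→(4,4)  cyc=28
E→(5,4)  cyc=31
E→(6,4)  cyc=34
E→(7,4)  cyc=37
N→(7,5)  cyc=40

path = [(1,4), (2,4), (3,4), (4,4), (5,4), (6,4), (7,4), (7,5)]
arrival = 40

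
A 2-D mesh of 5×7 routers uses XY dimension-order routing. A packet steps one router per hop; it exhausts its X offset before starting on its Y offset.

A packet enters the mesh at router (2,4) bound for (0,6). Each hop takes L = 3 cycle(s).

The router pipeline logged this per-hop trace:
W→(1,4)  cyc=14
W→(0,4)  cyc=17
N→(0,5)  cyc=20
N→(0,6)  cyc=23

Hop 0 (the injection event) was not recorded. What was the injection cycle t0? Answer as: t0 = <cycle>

t0 = 11

Hop 1 reached at cycle 14; hop k is at t0 + k·L.
Therefore t0 = 14 − L = 11.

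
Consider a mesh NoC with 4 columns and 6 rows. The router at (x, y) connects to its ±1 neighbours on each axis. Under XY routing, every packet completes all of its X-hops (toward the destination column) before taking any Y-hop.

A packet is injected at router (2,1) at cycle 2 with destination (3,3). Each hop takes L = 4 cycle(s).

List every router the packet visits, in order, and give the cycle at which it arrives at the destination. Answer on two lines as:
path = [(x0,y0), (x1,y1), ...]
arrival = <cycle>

path = [(2,1), (3,1), (3,2), (3,3)]
arrival = 14

[0] x=2 y=1 t=2
[1] x=3 y=1 t=6 →E
[2] x=3 y=2 t=10 →N
[3] x=3 y=3 t=14 →N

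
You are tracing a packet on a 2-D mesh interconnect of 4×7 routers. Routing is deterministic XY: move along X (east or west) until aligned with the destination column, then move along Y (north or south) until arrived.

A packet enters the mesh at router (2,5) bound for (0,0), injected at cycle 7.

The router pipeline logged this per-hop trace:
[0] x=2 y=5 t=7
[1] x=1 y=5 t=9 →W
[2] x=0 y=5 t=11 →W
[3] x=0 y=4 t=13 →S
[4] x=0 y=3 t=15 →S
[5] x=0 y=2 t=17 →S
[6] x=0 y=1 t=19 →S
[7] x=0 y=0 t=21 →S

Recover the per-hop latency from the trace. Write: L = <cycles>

L = 2

Δcyc across hop 0→1: 9 − 7 = 2.
That increment is L by definition: L = 2.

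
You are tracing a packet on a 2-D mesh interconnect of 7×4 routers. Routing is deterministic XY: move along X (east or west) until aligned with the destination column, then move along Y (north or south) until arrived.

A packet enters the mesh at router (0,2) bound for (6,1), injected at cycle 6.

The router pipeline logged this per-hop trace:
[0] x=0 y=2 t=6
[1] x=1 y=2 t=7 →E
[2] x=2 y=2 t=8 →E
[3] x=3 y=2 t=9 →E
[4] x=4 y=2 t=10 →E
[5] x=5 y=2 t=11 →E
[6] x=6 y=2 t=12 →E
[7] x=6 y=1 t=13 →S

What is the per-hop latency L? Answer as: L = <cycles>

L = 1

cyc[1] − cyc[0] = 7 − 6 = 1.
That increment is L by definition: L = 1.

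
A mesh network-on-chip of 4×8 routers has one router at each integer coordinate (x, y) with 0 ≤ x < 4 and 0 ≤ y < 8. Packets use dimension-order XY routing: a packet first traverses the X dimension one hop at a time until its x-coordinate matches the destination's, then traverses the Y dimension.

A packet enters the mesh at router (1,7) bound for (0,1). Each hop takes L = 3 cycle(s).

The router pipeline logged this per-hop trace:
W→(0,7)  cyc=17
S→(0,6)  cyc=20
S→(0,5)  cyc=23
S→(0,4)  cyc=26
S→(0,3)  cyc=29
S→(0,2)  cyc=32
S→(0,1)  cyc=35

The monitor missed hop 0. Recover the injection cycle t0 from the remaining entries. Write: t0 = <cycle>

The first recorded entry is hop 1 at cycle 17.
Therefore t0 = 17 − L = 14.

t0 = 14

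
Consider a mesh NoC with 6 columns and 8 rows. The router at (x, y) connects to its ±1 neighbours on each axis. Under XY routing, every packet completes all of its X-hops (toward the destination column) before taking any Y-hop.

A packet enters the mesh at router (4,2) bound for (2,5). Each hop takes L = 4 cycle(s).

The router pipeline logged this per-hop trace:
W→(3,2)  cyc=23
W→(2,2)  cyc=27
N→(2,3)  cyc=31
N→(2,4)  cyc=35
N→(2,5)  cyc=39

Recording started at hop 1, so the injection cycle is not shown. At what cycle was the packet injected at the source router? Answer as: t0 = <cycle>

t0 = 19

At hop 1 the cycle is 23; in general cyc_k = t0 + kL.
So t0 = 23 − 1·4 = 19.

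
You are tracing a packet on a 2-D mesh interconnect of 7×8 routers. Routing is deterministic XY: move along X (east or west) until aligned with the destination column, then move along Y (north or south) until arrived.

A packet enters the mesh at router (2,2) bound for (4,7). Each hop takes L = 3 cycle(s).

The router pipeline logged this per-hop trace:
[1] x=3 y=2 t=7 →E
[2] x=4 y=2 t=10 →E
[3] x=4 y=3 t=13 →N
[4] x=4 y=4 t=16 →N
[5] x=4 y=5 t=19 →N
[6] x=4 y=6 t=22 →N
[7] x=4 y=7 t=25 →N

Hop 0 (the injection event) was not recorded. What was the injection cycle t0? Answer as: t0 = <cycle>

Hop 1 reached at cycle 7; hop k is at t0 + k·L.
So t0 = 7 − 1·3 = 4.

t0 = 4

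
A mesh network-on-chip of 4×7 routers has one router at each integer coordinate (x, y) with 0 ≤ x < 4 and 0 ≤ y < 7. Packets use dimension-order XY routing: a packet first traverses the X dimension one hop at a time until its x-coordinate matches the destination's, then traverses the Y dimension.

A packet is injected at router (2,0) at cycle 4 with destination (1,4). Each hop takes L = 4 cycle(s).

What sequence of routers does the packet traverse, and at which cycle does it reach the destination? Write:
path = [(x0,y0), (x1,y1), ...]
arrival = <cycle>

src (2,0)  cyc=4
W→(1,0)  cyc=8
N→(1,1)  cyc=12
N→(1,2)  cyc=16
N→(1,3)  cyc=20
N→(1,4)  cyc=24

path = [(2,0), (1,0), (1,1), (1,2), (1,3), (1,4)]
arrival = 24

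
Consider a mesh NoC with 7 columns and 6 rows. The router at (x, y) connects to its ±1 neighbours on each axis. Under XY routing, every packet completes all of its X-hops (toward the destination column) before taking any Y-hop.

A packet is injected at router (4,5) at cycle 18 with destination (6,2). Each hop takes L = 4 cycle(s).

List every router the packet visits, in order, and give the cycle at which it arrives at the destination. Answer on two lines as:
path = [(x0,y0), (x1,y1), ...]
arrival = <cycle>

path = [(4,5), (5,5), (6,5), (6,4), (6,3), (6,2)]
arrival = 38

t=18: at (4,5)
t=22: at (5,5) after E
t=26: at (6,5) after E
t=30: at (6,4) after S
t=34: at (6,3) after S
t=38: at (6,2) after S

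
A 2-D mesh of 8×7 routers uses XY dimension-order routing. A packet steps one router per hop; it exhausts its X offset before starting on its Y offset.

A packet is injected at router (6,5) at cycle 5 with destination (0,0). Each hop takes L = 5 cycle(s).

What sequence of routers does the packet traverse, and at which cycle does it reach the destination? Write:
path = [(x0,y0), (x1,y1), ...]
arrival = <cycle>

t=5: at (6,5)
t=10: at (5,5) after W
t=15: at (4,5) after W
t=20: at (3,5) after W
t=25: at (2,5) after W
t=30: at (1,5) after W
t=35: at (0,5) after W
t=40: at (0,4) after S
t=45: at (0,3) after S
t=50: at (0,2) after S
t=55: at (0,1) after S
t=60: at (0,0) after S

path = [(6,5), (5,5), (4,5), (3,5), (2,5), (1,5), (0,5), (0,4), (0,3), (0,2), (0,1), (0,0)]
arrival = 60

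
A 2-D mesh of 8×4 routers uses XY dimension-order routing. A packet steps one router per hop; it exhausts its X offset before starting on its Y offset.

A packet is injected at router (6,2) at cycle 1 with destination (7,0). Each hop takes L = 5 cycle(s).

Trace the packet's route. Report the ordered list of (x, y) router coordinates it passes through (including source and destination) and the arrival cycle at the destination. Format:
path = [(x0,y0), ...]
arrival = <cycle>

path = [(6,2), (7,2), (7,1), (7,0)]
arrival = 16

src (6,2)  cyc=1
E→(7,2)  cyc=6
S→(7,1)  cyc=11
S→(7,0)  cyc=16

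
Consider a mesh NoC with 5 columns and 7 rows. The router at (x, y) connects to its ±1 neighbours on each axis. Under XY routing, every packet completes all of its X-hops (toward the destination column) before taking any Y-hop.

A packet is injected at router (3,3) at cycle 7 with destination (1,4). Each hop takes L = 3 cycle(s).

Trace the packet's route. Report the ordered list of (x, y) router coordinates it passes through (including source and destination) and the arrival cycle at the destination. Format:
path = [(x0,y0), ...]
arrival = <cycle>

path = [(3,3), (2,3), (1,3), (1,4)]
arrival = 16

[0] x=3 y=3 t=7
[1] x=2 y=3 t=10 →W
[2] x=1 y=3 t=13 →W
[3] x=1 y=4 t=16 →N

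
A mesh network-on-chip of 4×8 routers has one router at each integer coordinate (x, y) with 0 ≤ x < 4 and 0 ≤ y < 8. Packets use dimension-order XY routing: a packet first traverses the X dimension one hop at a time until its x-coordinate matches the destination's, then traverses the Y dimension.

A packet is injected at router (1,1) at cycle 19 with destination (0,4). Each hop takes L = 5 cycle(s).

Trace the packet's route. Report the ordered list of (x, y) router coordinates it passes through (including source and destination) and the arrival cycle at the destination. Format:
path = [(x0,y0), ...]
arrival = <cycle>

src (1,1)  cyc=19
W→(0,1)  cyc=24
N→(0,2)  cyc=29
N→(0,3)  cyc=34
N→(0,4)  cyc=39

path = [(1,1), (0,1), (0,2), (0,3), (0,4)]
arrival = 39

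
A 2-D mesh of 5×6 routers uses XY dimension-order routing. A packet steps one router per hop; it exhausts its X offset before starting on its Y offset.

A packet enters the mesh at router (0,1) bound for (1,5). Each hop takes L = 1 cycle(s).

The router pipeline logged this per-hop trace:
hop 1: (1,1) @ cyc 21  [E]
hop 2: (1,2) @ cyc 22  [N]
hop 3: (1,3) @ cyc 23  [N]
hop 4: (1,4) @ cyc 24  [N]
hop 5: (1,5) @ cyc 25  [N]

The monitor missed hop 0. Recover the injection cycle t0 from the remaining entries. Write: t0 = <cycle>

The first recorded entry is hop 1 at cycle 21.
Therefore t0 = 21 − L = 20.

t0 = 20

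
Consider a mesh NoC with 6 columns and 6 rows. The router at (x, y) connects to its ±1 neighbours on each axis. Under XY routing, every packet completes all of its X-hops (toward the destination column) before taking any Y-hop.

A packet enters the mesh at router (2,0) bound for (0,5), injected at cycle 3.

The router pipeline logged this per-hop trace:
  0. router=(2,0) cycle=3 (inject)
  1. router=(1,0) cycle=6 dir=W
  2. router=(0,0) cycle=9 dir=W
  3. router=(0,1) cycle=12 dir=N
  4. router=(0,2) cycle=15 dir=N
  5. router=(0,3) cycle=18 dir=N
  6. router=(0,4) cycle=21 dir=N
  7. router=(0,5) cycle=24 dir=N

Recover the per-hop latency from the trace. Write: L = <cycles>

L = 3

cyc[1] − cyc[0] = 6 − 3 = 3.
That increment is L by definition: L = 3.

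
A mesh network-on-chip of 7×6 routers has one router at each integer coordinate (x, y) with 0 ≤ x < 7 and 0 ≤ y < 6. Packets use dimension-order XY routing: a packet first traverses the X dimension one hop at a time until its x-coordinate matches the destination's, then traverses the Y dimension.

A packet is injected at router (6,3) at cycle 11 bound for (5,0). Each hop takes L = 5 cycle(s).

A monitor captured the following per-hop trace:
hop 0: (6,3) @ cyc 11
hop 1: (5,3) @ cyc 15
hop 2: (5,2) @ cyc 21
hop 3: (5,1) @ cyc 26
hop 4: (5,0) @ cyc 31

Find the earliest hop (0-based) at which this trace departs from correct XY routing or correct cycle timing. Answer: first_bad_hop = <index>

first_bad_hop = 1

check 1→ d=(-1,0) cyc+4: BAD: Δcyc=4≠L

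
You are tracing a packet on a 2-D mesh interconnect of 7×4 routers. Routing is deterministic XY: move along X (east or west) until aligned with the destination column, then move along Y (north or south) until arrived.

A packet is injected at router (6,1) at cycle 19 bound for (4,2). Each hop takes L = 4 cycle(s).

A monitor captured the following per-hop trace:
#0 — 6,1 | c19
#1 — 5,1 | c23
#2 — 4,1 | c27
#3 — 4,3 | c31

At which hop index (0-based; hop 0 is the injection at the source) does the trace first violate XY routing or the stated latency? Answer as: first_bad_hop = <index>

first_bad_hop = 3

check 1→ d=(-1,0) cyc+4: ok
check 2→ d=(-1,0) cyc+4: ok
check 3→ d=(0,2) cyc+4: BAD: non-unit step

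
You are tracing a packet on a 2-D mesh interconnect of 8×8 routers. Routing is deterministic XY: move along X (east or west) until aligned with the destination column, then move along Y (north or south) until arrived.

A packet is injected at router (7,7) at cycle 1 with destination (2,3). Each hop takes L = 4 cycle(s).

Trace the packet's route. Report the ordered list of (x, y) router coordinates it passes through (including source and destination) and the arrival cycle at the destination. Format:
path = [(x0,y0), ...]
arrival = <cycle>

path = [(7,7), (6,7), (5,7), (4,7), (3,7), (2,7), (2,6), (2,5), (2,4), (2,3)]
arrival = 37

  0. router=(7,7) cycle=1 (inject)
  1. router=(6,7) cycle=5 dir=W
  2. router=(5,7) cycle=9 dir=W
  3. router=(4,7) cycle=13 dir=W
  4. router=(3,7) cycle=17 dir=W
  5. router=(2,7) cycle=21 dir=W
  6. router=(2,6) cycle=25 dir=S
  7. router=(2,5) cycle=29 dir=S
  8. router=(2,4) cycle=33 dir=S
  9. router=(2,3) cycle=37 dir=S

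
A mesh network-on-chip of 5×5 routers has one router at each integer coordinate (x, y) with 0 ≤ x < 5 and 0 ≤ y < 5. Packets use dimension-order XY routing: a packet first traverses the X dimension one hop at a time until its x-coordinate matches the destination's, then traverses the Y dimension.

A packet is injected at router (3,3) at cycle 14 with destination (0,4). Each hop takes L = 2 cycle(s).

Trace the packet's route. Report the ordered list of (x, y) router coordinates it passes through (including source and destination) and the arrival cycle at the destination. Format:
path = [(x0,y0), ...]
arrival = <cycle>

#0 — 3,3 | c14
#1 — 2,3 | c16 | W
#2 — 1,3 | c18 | W
#3 — 0,3 | c20 | W
#4 — 0,4 | c22 | N

path = [(3,3), (2,3), (1,3), (0,3), (0,4)]
arrival = 22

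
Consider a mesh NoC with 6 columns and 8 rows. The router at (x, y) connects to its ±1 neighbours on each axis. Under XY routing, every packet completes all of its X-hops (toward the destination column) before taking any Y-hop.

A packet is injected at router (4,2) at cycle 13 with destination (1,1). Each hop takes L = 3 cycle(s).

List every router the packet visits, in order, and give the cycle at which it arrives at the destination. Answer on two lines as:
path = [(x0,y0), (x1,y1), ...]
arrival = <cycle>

hop 0: (4,2) @ cyc 13
hop 1: (3,2) @ cyc 16  [W]
hop 2: (2,2) @ cyc 19  [W]
hop 3: (1,2) @ cyc 22  [W]
hop 4: (1,1) @ cyc 25  [S]

path = [(4,2), (3,2), (2,2), (1,2), (1,1)]
arrival = 25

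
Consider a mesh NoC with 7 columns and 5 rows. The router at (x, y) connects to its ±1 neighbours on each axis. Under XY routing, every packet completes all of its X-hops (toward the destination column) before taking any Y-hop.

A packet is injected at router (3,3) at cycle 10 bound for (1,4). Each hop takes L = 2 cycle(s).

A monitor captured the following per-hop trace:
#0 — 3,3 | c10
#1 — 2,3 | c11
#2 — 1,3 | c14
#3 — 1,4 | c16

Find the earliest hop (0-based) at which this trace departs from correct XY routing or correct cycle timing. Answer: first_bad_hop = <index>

  1: Δx=-1 Δy=+0 Δt=1 [BAD: Δcyc=1≠L]

first_bad_hop = 1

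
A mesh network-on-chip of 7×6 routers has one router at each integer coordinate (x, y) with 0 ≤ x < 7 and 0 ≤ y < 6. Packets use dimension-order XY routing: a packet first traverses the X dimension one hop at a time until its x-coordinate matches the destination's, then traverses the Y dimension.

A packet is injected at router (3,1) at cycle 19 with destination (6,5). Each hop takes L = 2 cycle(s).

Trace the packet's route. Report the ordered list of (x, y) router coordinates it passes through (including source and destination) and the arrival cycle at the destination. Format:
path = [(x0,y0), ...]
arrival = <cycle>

t=19: at (3,1)
t=21: at (4,1) after E
t=23: at (5,1) after E
t=25: at (6,1) after E
t=27: at (6,2) after N
t=29: at (6,3) after N
t=31: at (6,4) after N
t=33: at (6,5) after N

path = [(3,1), (4,1), (5,1), (6,1), (6,2), (6,3), (6,4), (6,5)]
arrival = 33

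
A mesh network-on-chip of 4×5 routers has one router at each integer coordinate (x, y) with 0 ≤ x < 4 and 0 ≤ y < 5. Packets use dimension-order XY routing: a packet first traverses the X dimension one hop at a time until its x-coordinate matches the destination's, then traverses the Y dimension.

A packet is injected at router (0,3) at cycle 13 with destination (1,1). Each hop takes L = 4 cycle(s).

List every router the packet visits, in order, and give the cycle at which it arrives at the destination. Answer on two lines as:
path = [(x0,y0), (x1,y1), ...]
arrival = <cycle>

path = [(0,3), (1,3), (1,2), (1,1)]
arrival = 25

[0] x=0 y=3 t=13
[1] x=1 y=3 t=17 →E
[2] x=1 y=2 t=21 →S
[3] x=1 y=1 t=25 →S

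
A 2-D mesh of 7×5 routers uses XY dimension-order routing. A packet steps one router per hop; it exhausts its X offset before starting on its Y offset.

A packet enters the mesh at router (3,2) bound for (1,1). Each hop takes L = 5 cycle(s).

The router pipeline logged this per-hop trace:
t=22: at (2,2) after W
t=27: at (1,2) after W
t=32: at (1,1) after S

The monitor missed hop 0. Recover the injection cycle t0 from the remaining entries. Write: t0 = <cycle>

At hop 1 the cycle is 22; in general cyc_k = t0 + kL.
Therefore t0 = 22 − L = 17.

t0 = 17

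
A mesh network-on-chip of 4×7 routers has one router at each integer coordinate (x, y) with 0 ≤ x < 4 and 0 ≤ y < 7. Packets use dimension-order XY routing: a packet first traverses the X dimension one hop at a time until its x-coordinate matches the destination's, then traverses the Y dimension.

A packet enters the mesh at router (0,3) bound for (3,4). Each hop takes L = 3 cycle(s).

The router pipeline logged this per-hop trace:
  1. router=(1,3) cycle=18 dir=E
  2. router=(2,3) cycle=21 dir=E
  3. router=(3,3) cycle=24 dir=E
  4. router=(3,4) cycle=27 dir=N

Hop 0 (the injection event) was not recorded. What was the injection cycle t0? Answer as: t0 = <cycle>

Hop 1 reached at cycle 18; hop k is at t0 + k·L.
So t0 = 18 − 1·3 = 15.

t0 = 15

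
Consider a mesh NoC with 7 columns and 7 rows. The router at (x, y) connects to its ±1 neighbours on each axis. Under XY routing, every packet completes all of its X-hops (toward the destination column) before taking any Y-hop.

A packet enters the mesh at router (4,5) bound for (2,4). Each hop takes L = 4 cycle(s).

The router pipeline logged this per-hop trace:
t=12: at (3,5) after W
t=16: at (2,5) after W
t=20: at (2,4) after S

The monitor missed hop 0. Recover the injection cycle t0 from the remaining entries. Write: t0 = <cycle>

t0 = 8

Hop 1 reached at cycle 12; hop k is at t0 + k·L.
Subtract one hop: t0 = 12 − 4 = 8.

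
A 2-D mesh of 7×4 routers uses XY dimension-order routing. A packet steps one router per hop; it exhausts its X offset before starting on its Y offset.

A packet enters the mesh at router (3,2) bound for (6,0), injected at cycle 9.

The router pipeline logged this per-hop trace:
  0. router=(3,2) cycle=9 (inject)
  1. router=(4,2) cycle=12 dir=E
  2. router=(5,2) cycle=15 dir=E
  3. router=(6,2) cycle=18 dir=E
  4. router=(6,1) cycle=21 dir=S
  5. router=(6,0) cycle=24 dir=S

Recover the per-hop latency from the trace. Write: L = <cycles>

L = 3

Between hops 0 and 1 the cycle counter advances 12 − 9 = 3.
Per-hop latency L = Δcyc = 3.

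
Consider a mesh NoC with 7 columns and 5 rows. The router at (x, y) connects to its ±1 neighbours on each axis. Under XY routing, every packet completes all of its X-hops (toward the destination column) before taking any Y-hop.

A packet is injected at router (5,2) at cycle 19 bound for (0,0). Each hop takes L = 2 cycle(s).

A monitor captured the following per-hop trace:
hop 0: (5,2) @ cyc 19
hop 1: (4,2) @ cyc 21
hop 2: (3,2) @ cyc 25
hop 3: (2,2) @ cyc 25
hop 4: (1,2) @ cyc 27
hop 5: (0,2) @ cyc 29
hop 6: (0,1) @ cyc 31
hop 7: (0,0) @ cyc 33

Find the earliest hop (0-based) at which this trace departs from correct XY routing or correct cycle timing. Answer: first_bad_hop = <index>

  1: Δx=-1 Δy=+0 Δt=2 [ok]
  2: Δx=-1 Δy=+0 Δt=4 [BAD: Δcyc=4≠L]

first_bad_hop = 2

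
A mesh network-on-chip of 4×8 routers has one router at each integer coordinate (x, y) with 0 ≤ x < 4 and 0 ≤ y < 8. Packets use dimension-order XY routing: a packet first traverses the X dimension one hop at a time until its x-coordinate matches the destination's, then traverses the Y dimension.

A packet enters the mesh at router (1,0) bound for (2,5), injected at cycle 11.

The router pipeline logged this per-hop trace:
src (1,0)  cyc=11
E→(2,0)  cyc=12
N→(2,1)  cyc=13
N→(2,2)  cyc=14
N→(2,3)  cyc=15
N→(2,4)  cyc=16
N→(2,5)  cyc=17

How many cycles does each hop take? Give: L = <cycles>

Δcyc across hop 0→1: 12 − 11 = 1.
Per-hop latency L = Δcyc = 1.

L = 1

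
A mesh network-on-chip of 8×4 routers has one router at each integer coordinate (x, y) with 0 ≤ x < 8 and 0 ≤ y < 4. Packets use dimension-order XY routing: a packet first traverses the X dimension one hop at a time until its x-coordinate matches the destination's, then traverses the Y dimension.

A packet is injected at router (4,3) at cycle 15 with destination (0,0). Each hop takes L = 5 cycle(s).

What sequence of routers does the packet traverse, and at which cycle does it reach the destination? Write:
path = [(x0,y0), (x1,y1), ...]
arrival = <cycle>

path = [(4,3), (3,3), (2,3), (1,3), (0,3), (0,2), (0,1), (0,0)]
arrival = 50

[0] x=4 y=3 t=15
[1] x=3 y=3 t=20 →W
[2] x=2 y=3 t=25 →W
[3] x=1 y=3 t=30 →W
[4] x=0 y=3 t=35 →W
[5] x=0 y=2 t=40 →S
[6] x=0 y=1 t=45 →S
[7] x=0 y=0 t=50 →S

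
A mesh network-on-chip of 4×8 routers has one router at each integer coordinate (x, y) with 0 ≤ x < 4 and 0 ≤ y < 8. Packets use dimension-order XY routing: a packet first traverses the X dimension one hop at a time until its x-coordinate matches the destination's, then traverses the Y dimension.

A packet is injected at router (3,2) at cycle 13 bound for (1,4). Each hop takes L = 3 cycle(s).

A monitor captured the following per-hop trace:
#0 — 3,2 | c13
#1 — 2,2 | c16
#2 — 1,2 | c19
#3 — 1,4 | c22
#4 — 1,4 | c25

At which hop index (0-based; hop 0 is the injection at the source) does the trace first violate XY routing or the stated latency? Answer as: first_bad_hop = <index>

hop 1: step (-1,+0), +3 cyc — ok
hop 2: step (-1,+0), +3 cyc — ok
hop 3: step (+0,+2), +3 cyc — BAD: non-unit step

first_bad_hop = 3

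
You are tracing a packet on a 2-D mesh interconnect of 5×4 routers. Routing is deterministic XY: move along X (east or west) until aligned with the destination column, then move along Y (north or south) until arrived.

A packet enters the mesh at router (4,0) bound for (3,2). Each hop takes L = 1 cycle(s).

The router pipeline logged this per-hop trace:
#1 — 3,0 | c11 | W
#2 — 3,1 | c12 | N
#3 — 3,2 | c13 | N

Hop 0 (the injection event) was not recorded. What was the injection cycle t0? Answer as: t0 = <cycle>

cyc[1] = 11 and cyc[k] = t0 + k·L for every k.
So t0 = 11 − 1·1 = 10.

t0 = 10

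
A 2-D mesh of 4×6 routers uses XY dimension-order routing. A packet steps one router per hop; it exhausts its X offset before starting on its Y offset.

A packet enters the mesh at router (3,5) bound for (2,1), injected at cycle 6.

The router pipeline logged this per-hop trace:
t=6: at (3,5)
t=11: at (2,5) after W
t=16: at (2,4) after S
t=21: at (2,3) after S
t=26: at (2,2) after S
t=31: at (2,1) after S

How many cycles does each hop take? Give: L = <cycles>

L = 5

From hop 0 (6) to hop 1 (11): +5 cycles.
Each hop adds L, hence L = 5.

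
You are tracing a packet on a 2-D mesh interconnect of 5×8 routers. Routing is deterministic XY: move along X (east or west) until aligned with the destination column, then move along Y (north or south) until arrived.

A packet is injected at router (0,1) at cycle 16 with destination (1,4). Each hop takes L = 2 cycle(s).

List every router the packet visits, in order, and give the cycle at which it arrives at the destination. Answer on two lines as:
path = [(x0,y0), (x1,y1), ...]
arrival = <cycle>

path = [(0,1), (1,1), (1,2), (1,3), (1,4)]
arrival = 24

src (0,1)  cyc=16
E→(1,1)  cyc=18
N→(1,2)  cyc=20
N→(1,3)  cyc=22
N→(1,4)  cyc=24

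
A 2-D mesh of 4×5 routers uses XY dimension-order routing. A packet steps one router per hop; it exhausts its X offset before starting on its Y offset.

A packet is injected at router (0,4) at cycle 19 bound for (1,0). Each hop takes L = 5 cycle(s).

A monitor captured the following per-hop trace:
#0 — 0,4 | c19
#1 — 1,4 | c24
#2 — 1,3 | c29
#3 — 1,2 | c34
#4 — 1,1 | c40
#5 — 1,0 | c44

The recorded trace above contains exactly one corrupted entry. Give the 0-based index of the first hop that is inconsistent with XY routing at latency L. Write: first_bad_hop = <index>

check 1→ d=(1,0) cyc+5: ok
check 2→ d=(0,-1) cyc+5: ok
check 3→ d=(0,-1) cyc+5: ok
check 4→ d=(0,-1) cyc+6: BAD: Δcyc=6≠L

first_bad_hop = 4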